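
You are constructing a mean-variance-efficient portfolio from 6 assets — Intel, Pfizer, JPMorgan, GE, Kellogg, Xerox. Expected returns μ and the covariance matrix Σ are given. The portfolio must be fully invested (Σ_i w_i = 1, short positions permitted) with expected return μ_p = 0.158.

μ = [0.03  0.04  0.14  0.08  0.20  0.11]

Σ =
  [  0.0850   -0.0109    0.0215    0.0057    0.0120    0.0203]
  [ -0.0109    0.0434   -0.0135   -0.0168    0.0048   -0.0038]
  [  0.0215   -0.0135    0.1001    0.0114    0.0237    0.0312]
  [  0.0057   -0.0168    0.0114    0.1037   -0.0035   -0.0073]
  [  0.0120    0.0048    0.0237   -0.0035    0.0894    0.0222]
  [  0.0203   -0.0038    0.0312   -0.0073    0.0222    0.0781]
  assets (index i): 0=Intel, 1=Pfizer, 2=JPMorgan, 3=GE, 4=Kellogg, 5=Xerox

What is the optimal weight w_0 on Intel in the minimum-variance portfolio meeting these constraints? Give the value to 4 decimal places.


-0.1466

x=Σ⁻¹μ = [-0.1893  1.4022  0.8413  1.0320  1.8132  0.7709]
y=Σ⁻¹𝟙 = [10.6119  33.7361  6.7026  14.5803  4.4847  9.0977]
a=μᵀx=0.698188  b=𝟙ᵀx=5.670285  c=𝟙ᵀy=79.213381  D=ac−b²=23.153713
λ₁=(c·0.158−b)/D = (79.213381·0.158−5.670285)/23.153713 = 0.295651
λ₂=(a−b·0.158)/D = (0.698188−5.670285·0.158)/23.153713 = -0.008539
w* = 0.295651·x + -0.008539·y:
  w_0 = 0.295651·-0.1893 + -0.008539·10.6119 = -0.1466  (Intel)
  w_1 = 0.295651·1.4022 + -0.008539·33.7361 = 0.1265  (Pfizer)
  w_2 = 0.295651·0.8413 + -0.008539·6.7026 = 0.1915  (JPMorgan)
  w_3 = 0.295651·1.0320 + -0.008539·14.5803 = 0.1806  (GE)
  w_4 = 0.295651·1.8132 + -0.008539·4.4847 = 0.4978  (Kellogg)
  w_5 = 0.295651·0.7709 + -0.008539·9.0977 = 0.1502  (Xerox)
Σw_i=1.0000  μᵀw=0.1580
σ²=wᵀΣw=λ₁·μ_p+λ₂ = 0.295651·0.158 + -0.008539 = 0.038174 ≈ 0.0382


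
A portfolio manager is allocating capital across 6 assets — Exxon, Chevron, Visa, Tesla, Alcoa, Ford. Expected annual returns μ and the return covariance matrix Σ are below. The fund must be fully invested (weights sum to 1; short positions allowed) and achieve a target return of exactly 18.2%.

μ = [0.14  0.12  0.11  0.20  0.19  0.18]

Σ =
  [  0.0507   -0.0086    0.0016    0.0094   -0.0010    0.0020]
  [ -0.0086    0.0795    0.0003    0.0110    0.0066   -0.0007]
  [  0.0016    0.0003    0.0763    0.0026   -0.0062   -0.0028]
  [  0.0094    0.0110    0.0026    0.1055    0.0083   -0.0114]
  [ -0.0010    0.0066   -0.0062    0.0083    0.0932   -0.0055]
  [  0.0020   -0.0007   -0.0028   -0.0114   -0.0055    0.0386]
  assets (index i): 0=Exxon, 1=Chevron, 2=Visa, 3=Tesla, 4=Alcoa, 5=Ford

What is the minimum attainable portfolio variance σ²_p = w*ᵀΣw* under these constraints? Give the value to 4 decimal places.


x=Σ⁻¹μ = [2.4058  1.3603  1.7068  1.9236  2.2393  5.5742]
y=Σ⁻¹𝟙 = [18.8847  12.6648  14.4668  8.4590  12.0397  30.4211]
a=μᵀx=2.501359  b=𝟙ᵀx=15.210120  c=𝟙ᵀy=96.936075  D=ac−b²=11.124175
λ₁=(c·0.182−b)/D = (96.936075·0.182−15.210120)/11.124175 = 0.218645
λ₂=(a−b·0.182)/D = (2.501359−15.210120·0.182)/11.124175 = -0.023991
w* = 0.218645·x + -0.023991·y:
  w_0 = 0.218645·2.4058 + -0.023991·18.8847 = 0.0730  (Exxon)
  w_1 = 0.218645·1.3603 + -0.023991·12.6648 = -0.0064  (Chevron)
  w_2 = 0.218645·1.7068 + -0.023991·14.4668 = 0.0261  (Visa)
  w_3 = 0.218645·1.9236 + -0.023991·8.4590 = 0.2177  (Tesla)
  w_4 = 0.218645·2.2393 + -0.023991·12.0397 = 0.2008  (Alcoa)
  w_5 = 0.218645·5.5742 + -0.023991·30.4211 = 0.4889  (Ford)
Σw_i=1.0000  μᵀw=0.1820
σ²=wᵀΣw=λ₁·μ_p+λ₂ = 0.218645·0.182 + -0.023991 = 0.015802 ≈ 0.0158

0.0158


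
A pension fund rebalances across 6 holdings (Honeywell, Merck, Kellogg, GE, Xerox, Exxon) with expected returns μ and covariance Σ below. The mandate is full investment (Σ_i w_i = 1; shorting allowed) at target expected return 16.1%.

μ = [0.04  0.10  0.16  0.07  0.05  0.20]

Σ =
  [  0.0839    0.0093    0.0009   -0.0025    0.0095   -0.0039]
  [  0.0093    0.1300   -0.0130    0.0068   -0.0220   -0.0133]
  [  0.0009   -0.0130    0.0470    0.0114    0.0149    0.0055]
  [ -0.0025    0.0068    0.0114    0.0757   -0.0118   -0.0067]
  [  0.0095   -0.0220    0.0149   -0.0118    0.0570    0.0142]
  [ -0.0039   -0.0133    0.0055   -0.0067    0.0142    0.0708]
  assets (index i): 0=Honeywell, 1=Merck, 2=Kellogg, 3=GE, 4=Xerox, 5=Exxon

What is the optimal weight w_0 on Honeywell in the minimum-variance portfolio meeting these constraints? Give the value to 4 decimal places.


g=Σ⁻¹μ = [0.4690  1.3091  3.3399  0.5500  -0.1839  2.9261]
h=Σ⁻¹𝟙 = [9.6754  11.8504  14.1730  14.0924  16.2664  13.8535]
a=μᵀg=1.298574  b=𝟙ᵀg=8.410225  c=𝟙ᵀh=79.911113  D=ac−b²=33.038634
λ₁=(c·0.161−b)/D = (79.911113·0.161−8.410225)/33.038634 = 0.134856
λ₂=(a−b·0.161)/D = (1.298574−8.410225·0.161)/33.038634 = -0.001679
w* = 0.134856·g + -0.001679·h:
  w_0 = 0.134856·0.4690 + -0.001679·9.6754 = 0.0470  (Honeywell)
  w_1 = 0.134856·1.3091 + -0.001679·11.8504 = 0.1566  (Merck)
  w_2 = 0.134856·3.3399 + -0.001679·14.1730 = 0.4266  (Kellogg)
  w_3 = 0.134856·0.5500 + -0.001679·14.0924 = 0.0505  (GE)
  w_4 = 0.134856·-0.1839 + -0.001679·16.2664 = -0.0521  (Xerox)
  w_5 = 0.134856·2.9261 + -0.001679·13.8535 = 0.3713  (Exxon)
Σw_i=1.0000  μᵀw=0.1610
σ²=wᵀΣw=λ₁·μ_p+λ₂ = 0.134856·0.161 + -0.001679 = 0.020033 ≈ 0.0200

0.0470


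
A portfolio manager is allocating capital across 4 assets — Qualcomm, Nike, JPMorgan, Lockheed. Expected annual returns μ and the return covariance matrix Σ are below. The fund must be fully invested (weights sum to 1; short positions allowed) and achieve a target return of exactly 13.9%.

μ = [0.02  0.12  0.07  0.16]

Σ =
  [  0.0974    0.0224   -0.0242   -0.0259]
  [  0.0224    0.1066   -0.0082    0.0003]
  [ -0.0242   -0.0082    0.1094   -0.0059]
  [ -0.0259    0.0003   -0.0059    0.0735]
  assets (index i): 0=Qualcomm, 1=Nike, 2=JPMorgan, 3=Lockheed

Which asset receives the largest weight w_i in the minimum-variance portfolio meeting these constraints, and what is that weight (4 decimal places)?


g=Σ⁻¹μ = [0.9241  1.0057  1.0590  2.5834]
h=Σ⁻¹𝟙 = [18.0148  6.6717  14.7644  21.1114]
a=μᵀg=0.626643  b=𝟙ᵀg=5.572236  c=𝟙ᵀh=60.562282  D=ac−b²=6.901112
λ₁=(c·0.139−b)/D = (60.562282·0.139−5.572236)/6.901112 = 0.412386
λ₂=(a−b·0.139)/D = (0.626643−5.572236·0.139)/6.901112 = -0.021431
w* = 0.412386·g + -0.021431·h:
  w_0 = 0.412386·0.9241 + -0.021431·18.0148 = -0.0050  (Qualcomm)
  w_1 = 0.412386·1.0057 + -0.021431·6.6717 = 0.2718  (Nike)
  w_2 = 0.412386·1.0590 + -0.021431·14.7644 = 0.1203  (JPMorgan)
  w_3 = 0.412386·2.5834 + -0.021431·21.1114 = 0.6129  (Lockheed)
Σw_i=1.0000  μᵀw=0.1390
σ²=wᵀΣw=λ₁·μ_p+λ₂ = 0.412386·0.139 + -0.021431 = 0.035891 ≈ 0.0359

Lockheed (0.6129)


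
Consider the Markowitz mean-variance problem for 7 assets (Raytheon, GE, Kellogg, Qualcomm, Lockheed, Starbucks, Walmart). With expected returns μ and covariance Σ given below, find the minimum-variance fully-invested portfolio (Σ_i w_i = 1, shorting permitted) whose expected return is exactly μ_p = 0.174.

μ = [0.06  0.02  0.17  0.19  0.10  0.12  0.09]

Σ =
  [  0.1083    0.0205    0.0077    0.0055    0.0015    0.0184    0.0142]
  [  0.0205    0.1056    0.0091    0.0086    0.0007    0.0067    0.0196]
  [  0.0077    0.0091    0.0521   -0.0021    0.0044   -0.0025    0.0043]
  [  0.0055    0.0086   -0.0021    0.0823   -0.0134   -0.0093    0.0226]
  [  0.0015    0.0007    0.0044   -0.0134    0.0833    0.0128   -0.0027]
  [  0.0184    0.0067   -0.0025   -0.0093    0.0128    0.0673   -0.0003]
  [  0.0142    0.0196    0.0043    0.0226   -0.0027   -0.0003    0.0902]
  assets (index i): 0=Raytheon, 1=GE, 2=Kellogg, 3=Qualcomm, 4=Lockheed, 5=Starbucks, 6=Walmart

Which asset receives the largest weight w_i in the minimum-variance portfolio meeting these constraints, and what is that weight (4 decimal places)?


x=Σ⁻¹μ = [-0.1655  -0.5093  3.4717  2.8111  1.1517  2.1787  0.3064]
y=Σ⁻¹𝟙 = [3.1854  4.1605  17.8024  13.7881  11.2207  14.0320  5.7601]
a=μᵀx=1.508369  b=𝟙ᵀx=9.244803  c=𝟙ᵀy=69.949265  D=ac−b²=20.042890
λ₁=(c·0.174−b)/D = (69.949265·0.174−9.244803)/20.042890 = 0.146005
λ₂=(a−b·0.174)/D = (1.508369−9.244803·0.174)/20.042890 = -0.005001
w* = 0.146005·x + -0.005001·y:
  w_0 = 0.146005·-0.1655 + -0.005001·3.1854 = -0.0401  (Raytheon)
  w_1 = 0.146005·-0.5093 + -0.005001·4.1605 = -0.0952  (GE)
  w_2 = 0.146005·3.4717 + -0.005001·17.8024 = 0.4179  (Kellogg)
  w_3 = 0.146005·2.8111 + -0.005001·13.7881 = 0.3415  (Qualcomm)
  w_4 = 0.146005·1.1517 + -0.005001·11.2207 = 0.1120  (Lockheed)
  w_5 = 0.146005·2.1787 + -0.005001·14.0320 = 0.2479  (Starbucks)
  w_6 = 0.146005·0.3064 + -0.005001·5.7601 = 0.0159  (Walmart)
Σw_i=1.0000  μᵀw=0.1740
σ²=wᵀΣw=λ₁·μ_p+λ₂ = 0.146005·0.174 + -0.005001 = 0.020404 ≈ 0.0204

Kellogg (0.4179)


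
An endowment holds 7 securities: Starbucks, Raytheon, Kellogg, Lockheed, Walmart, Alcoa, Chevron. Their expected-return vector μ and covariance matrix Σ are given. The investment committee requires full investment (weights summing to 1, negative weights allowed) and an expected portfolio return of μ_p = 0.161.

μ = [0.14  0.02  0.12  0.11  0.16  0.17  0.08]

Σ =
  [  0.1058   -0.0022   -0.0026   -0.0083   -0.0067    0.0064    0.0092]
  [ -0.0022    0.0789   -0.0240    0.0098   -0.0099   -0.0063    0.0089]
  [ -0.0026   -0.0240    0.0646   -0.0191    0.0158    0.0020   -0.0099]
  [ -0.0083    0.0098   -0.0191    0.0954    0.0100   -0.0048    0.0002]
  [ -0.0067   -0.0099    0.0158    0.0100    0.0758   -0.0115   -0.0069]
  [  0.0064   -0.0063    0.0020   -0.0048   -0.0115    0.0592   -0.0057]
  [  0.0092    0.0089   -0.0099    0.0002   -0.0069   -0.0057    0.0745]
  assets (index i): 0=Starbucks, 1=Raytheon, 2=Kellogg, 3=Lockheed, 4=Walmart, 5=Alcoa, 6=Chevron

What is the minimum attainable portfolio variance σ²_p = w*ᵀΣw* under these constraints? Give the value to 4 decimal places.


0.0197

p=Σ⁻¹μ = [1.3295  1.2218  2.3740  1.5441  2.3646  3.5127  1.5628]
q=Σ⁻¹𝟙 = [9.7560  20.9210  26.0334  13.9884  14.4327  22.6829  16.2129]
a=μᵀp=1.765799  b=𝟙ᵀp=13.909344  c=𝟙ᵀq=124.027261  D=ac−b²=25.537378
λ₁=(c·0.161−b)/D = (124.027261·0.161−13.909344)/25.537378 = 0.237262
λ₂=(a−b·0.161)/D = (1.765799−13.909344·0.161)/25.537378 = -0.018546
w* = 0.237262·p + -0.018546·q:
  w_0 = 0.237262·1.3295 + -0.018546·9.7560 = 0.1345  (Starbucks)
  w_1 = 0.237262·1.2218 + -0.018546·20.9210 = -0.0981  (Raytheon)
  w_2 = 0.237262·2.3740 + -0.018546·26.0334 = 0.0804  (Kellogg)
  w_3 = 0.237262·1.5441 + -0.018546·13.9884 = 0.1069  (Lockheed)
  w_4 = 0.237262·2.3646 + -0.018546·14.4327 = 0.2934  (Walmart)
  w_5 = 0.237262·3.5127 + -0.018546·22.6829 = 0.4128  (Alcoa)
  w_6 = 0.237262·1.5628 + -0.018546·16.2129 = 0.0701  (Chevron)
Σw_i=1.0000  μᵀw=0.1610
σ²=wᵀΣw=λ₁·μ_p+λ₂ = 0.237262·0.161 + -0.018546 = 0.019654 ≈ 0.0197


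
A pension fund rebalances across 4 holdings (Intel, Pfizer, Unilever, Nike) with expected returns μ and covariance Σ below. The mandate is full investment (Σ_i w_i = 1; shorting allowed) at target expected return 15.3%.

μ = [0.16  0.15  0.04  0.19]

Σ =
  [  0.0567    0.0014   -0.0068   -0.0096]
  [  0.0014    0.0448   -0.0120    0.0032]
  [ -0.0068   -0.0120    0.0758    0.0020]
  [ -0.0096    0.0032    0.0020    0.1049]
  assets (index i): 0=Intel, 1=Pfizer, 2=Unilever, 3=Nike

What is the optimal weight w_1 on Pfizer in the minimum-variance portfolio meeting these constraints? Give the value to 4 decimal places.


u=Σ⁻¹μ = [3.2285  3.4578  1.3126  1.9762]
v=Σ⁻¹𝟙 = [21.0082  25.9972  18.9211  10.3017]
a=μᵀu=1.463206  b=𝟙ᵀu=9.975055  c=𝟙ᵀv=76.228178  D=ac−b²=12.035832
λ₁=(c·0.153−b)/D = (76.228178·0.153−9.975055)/12.035832 = 0.140236
λ₂=(a−b·0.153)/D = (1.463206−9.975055·0.153)/12.035832 = -0.005232
w* = 0.140236·u + -0.005232·v:
  w_0 = 0.140236·3.2285 + -0.005232·21.0082 = 0.3428  (Intel)
  w_1 = 0.140236·3.4578 + -0.005232·25.9972 = 0.3489  (Pfizer)
  w_2 = 0.140236·1.3126 + -0.005232·18.9211 = 0.0851  (Unilever)
  w_3 = 0.140236·1.9762 + -0.005232·10.3017 = 0.2232  (Nike)
Σw_i=1.0000  μᵀw=0.1530
σ²=wᵀΣw=λ₁·μ_p+λ₂ = 0.140236·0.153 + -0.005232 = 0.016224 ≈ 0.0162

0.3489


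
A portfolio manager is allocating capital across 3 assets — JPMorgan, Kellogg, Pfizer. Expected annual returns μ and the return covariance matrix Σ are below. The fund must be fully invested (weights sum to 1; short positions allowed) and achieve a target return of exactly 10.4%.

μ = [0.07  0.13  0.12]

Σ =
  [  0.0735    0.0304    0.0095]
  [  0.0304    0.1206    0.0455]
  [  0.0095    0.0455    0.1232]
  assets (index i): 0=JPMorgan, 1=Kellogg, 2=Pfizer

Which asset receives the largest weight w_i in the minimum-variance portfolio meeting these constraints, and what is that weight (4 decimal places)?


x=Σ⁻¹μ = [0.5858  0.6737  0.6800]
y=Σ⁻¹𝟙 = [11.5424  3.0858  6.0872]
a=μᵀx=0.210195  b=𝟙ᵀx=1.939582  c=𝟙ᵀy=20.715353  D=ac−b²=0.592287
λ₁=(c·0.104−b)/D = (20.715353·0.104−1.939582)/0.592287 = 0.362688
λ₂=(a−b·0.104)/D = (0.210195−1.939582·0.104)/0.592287 = 0.014315
w* = 0.362688·x + 0.014315·y:
  w_0 = 0.362688·0.5858 + 0.014315·11.5424 = 0.3777  (JPMorgan)
  w_1 = 0.362688·0.6737 + 0.014315·3.0858 = 0.2885  (Kellogg)
  w_2 = 0.362688·0.6800 + 0.014315·6.0872 = 0.3338  (Pfizer)
Σw_i=1.0000  μᵀw=0.1040
σ²=wᵀΣw=λ₁·μ_p+λ₂ = 0.362688·0.104 + 0.014315 = 0.052034 ≈ 0.0520

JPMorgan (0.3777)


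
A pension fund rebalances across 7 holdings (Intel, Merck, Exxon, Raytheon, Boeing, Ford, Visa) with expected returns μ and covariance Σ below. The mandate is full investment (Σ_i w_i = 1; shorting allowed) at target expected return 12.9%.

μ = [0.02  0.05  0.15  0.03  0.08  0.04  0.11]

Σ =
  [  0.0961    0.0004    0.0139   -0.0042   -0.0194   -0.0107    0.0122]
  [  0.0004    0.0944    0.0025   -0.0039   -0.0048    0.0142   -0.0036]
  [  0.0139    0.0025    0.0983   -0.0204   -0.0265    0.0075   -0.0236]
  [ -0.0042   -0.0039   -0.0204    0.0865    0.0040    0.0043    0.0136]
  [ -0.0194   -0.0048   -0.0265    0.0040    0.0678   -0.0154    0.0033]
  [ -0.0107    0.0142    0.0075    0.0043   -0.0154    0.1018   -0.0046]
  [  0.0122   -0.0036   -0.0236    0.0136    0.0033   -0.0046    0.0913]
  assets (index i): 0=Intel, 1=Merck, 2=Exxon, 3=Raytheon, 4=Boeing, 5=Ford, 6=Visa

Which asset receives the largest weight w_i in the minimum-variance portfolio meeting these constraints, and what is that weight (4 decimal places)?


Exxon (0.4708)

g=Σ⁻¹μ = [0.1554  0.5864  2.6038  0.5895  2.2858  0.5350  1.7367]
h=Σ⁻¹𝟙 = [13.6389  10.5995  20.6261  13.6450  28.9200  12.6192  12.4379]
a=μᵀg=0.835982  b=𝟙ᵀg=8.492564  c=𝟙ᵀh=112.486698  D=ac−b²=21.913171
λ₁=(c·0.129−b)/D = (112.486698·0.129−8.492564)/21.913171 = 0.274639
λ₂=(a−b·0.129)/D = (0.835982−8.492564·0.129)/21.913171 = -0.011845
w* = 0.274639·g + -0.011845·h:
  w_0 = 0.274639·0.1554 + -0.011845·13.6389 = -0.1189  (Intel)
  w_1 = 0.274639·0.5864 + -0.011845·10.5995 = 0.0355  (Merck)
  w_2 = 0.274639·2.6038 + -0.011845·20.6261 = 0.4708  (Exxon)
  w_3 = 0.274639·0.5895 + -0.011845·13.6450 = 0.0003  (Raytheon)
  w_4 = 0.274639·2.2858 + -0.011845·28.9200 = 0.2852  (Boeing)
  w_5 = 0.274639·0.5350 + -0.011845·12.6192 = -0.0025  (Ford)
  w_6 = 0.274639·1.7367 + -0.011845·12.4379 = 0.3297  (Visa)
Σw_i=1.0000  μᵀw=0.1290
σ²=wᵀΣw=λ₁·μ_p+λ₂ = 0.274639·0.129 + -0.011845 = 0.023584 ≈ 0.0236


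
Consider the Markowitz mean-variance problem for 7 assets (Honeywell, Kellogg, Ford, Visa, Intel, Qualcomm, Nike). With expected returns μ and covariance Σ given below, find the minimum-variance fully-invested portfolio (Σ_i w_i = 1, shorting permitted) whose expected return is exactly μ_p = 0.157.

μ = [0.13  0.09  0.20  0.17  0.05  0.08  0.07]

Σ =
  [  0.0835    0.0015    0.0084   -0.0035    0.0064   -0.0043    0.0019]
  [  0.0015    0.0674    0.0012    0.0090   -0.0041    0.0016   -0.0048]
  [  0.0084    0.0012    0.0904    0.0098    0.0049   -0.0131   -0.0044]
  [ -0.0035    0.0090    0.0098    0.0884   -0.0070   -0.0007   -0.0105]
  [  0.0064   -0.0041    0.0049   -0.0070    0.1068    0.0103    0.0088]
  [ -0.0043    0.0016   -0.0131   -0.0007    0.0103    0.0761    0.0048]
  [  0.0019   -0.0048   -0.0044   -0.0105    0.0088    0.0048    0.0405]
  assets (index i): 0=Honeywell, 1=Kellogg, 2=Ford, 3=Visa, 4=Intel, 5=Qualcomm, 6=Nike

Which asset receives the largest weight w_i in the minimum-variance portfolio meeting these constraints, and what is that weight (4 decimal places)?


g=Σ⁻¹μ = [1.4045  1.1526  2.1578  1.9218  0.1338  1.3295  2.3451]
h=Σ⁻¹𝟙 = [10.6773  14.7131  11.3737  12.8438  6.0822  12.9437  27.6441]
a=μᵀg=1.321793  b=𝟙ᵀg=10.445097  c=𝟙ᵀh=96.277831  D=ac−b²=18.159276
λ₁=(c·0.157−b)/D = (96.277831·0.157−10.445097)/18.159276 = 0.257198
λ₂=(a−b·0.157)/D = (1.321793−10.445097·0.157)/18.159276 = -0.017517
w* = 0.257198·g + -0.017517·h:
  w_0 = 0.257198·1.4045 + -0.017517·10.6773 = 0.1742  (Honeywell)
  w_1 = 0.257198·1.1526 + -0.017517·14.7131 = 0.0387  (Kellogg)
  w_2 = 0.257198·2.1578 + -0.017517·11.3737 = 0.3558  (Ford)
  w_3 = 0.257198·1.9218 + -0.017517·12.8438 = 0.2693  (Visa)
  w_4 = 0.257198·0.1338 + -0.017517·6.0822 = -0.0721  (Intel)
  w_5 = 0.257198·1.3295 + -0.017517·12.9437 = 0.1152  (Qualcomm)
  w_6 = 0.257198·2.3451 + -0.017517·27.6441 = 0.1189  (Nike)
Σw_i=1.0000  μᵀw=0.1570
σ²=wᵀΣw=λ₁·μ_p+λ₂ = 0.257198·0.157 + -0.017517 = 0.022863 ≈ 0.0229

Ford (0.3558)


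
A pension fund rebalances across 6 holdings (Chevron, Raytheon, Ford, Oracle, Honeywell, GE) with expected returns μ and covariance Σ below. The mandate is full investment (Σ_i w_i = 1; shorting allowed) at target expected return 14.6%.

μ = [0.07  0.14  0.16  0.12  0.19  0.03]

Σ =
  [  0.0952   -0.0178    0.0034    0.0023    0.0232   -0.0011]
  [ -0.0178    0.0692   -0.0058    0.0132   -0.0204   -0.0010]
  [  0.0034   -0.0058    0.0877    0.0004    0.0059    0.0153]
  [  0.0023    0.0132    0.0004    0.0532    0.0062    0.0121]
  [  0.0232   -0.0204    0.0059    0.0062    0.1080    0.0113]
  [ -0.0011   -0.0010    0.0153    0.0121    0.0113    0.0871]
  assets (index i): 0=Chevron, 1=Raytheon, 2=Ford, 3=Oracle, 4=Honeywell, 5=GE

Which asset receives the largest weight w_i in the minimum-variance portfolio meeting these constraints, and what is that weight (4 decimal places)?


p=Σ⁻¹μ = [0.6424  2.6558  1.9062  1.4160  1.9799  -0.4054]
q=Σ⁻¹𝟙 = [11.4221  18.7490  10.2897  10.9070  8.3814  7.4305]
a=μᵀp=1.255723  b=𝟙ᵀp=8.194988  c=𝟙ᵀq=67.179771  D=ac−b²=17.201327
λ₁=(c·0.146−b)/D = (67.179771·0.146−8.194988)/17.201327 = 0.093787
λ₂=(a−b·0.146)/D = (1.255723−8.194988·0.146)/17.201327 = 0.003445
w* = 0.093787·p + 0.003445·q:
  w_0 = 0.093787·0.6424 + 0.003445·11.4221 = 0.0996  (Chevron)
  w_1 = 0.093787·2.6558 + 0.003445·18.7490 = 0.3137  (Raytheon)
  w_2 = 0.093787·1.9062 + 0.003445·10.2897 = 0.2142  (Ford)
  w_3 = 0.093787·1.4160 + 0.003445·10.9070 = 0.1704  (Oracle)
  w_4 = 0.093787·1.9799 + 0.003445·8.3814 = 0.2146  (Honeywell)
  w_5 = 0.093787·-0.4054 + 0.003445·7.4305 = -0.0124  (GE)
Σw_i=1.0000  μᵀw=0.1460
σ²=wᵀΣw=λ₁·μ_p+λ₂ = 0.093787·0.146 + 0.003445 = 0.017138 ≈ 0.0171

Raytheon (0.3137)


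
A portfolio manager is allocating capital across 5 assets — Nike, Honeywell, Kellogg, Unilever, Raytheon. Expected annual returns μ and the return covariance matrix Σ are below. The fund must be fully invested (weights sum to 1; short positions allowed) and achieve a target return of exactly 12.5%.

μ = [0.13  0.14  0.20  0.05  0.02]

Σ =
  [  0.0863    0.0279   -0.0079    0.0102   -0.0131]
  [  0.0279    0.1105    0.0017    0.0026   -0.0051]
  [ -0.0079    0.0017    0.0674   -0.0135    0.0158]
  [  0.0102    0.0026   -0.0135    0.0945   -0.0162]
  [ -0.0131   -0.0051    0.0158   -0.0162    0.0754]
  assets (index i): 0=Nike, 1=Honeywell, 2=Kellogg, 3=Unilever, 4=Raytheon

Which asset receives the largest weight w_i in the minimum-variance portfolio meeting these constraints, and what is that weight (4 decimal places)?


Kellogg (0.3541)

x=Σ⁻¹μ = [1.4478  0.8348  3.2662  0.8279  0.0667]
y=Σ⁻¹𝟙 = [11.6603  6.2594  15.2063  13.9859  15.5303]
a=μᵀx=1.001044  b=𝟙ᵀx=6.443323  c=𝟙ᵀy=62.642234  D=ac−b²=21.191203
λ₁=(c·0.125−b)/D = (62.642234·0.125−6.443323)/21.191203 = 0.065450
λ₂=(a−b·0.125)/D = (1.001044−6.443323·0.125)/21.191203 = 0.009232
w* = 0.065450·x + 0.009232·y:
  w_0 = 0.065450·1.4478 + 0.009232·11.6603 = 0.2024  (Nike)
  w_1 = 0.065450·0.8348 + 0.009232·6.2594 = 0.1124  (Honeywell)
  w_2 = 0.065450·3.2662 + 0.009232·15.2063 = 0.3541  (Kellogg)
  w_3 = 0.065450·0.8279 + 0.009232·13.9859 = 0.1833  (Unilever)
  w_4 = 0.065450·0.0667 + 0.009232·15.5303 = 0.1477  (Raytheon)
Σw_i=1.0000  μᵀw=0.1250
σ²=wᵀΣw=λ₁·μ_p+λ₂ = 0.065450·0.125 + 0.009232 = 0.017413 ≈ 0.0174


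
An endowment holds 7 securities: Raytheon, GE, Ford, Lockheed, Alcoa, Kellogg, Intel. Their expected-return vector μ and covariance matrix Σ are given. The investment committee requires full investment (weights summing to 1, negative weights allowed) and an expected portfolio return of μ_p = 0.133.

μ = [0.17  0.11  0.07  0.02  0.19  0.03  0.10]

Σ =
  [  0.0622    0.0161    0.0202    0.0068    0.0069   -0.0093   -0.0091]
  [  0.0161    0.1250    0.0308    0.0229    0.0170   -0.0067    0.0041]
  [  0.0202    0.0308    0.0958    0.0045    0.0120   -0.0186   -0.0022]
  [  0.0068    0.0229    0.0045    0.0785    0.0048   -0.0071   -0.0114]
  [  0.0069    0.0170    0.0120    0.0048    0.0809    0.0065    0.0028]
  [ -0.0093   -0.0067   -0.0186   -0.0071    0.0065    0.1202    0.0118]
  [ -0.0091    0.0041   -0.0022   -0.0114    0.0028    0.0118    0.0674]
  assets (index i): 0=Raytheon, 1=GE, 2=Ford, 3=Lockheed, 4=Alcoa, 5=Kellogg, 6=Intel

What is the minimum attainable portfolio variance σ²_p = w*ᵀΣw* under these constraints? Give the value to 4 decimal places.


0.0175

x=Σ⁻¹μ = [2.7598  0.2096  -0.0982  0.1078  2.0020  0.1866  1.7427]
y=Σ⁻¹𝟙 = [15.0387  0.5329  7.7165  13.7546  7.6470  9.3926  17.4511]
a=μᵀx=1.047747  b=𝟙ᵀx=6.910251  c=𝟙ᵀy=71.533258  D=ac−b²=27.197203
λ₁=(c·0.133−b)/D = (71.533258·0.133−6.910251)/27.197203 = 0.095733
λ₂=(a−b·0.133)/D = (1.047747−6.910251·0.133)/27.197203 = 0.004732
w* = 0.095733·x + 0.004732·y:
  w_0 = 0.095733·2.7598 + 0.004732·15.0387 = 0.3354  (Raytheon)
  w_1 = 0.095733·0.2096 + 0.004732·0.5329 = 0.0226  (GE)
  w_2 = 0.095733·-0.0982 + 0.004732·7.7165 = 0.0271  (Ford)
  w_3 = 0.095733·0.1078 + 0.004732·13.7546 = 0.0754  (Lockheed)
  w_4 = 0.095733·2.0020 + 0.004732·7.6470 = 0.2278  (Alcoa)
  w_5 = 0.095733·0.1866 + 0.004732·9.3926 = 0.0623  (Kellogg)
  w_6 = 0.095733·1.7427 + 0.004732·17.4511 = 0.2494  (Intel)
Σw_i=1.0000  μᵀw=0.1330
σ²=wᵀΣw=λ₁·μ_p+λ₂ = 0.095733·0.133 + 0.004732 = 0.017464 ≈ 0.0175


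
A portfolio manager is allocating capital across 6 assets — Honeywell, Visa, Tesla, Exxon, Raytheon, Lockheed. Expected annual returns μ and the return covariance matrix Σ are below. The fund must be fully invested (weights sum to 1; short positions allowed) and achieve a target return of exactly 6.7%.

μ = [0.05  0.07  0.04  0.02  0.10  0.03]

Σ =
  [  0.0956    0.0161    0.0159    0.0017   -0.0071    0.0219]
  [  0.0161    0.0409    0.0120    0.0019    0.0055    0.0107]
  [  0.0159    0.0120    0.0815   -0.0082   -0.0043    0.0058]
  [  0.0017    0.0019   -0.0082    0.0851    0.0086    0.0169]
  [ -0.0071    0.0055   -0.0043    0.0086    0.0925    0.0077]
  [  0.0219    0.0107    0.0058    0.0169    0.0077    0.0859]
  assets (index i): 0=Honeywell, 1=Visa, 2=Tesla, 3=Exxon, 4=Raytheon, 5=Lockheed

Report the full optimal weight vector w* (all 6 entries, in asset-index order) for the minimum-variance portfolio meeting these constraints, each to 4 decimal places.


0.1028  0.3867  0.1244  0.0922  0.2736  0.0203

x=Σ⁻¹μ = [0.3282  1.3616  0.2968  0.1309  1.0305  -0.0422]
y=Σ⁻¹𝟙 = [5.4833  16.4026  9.9920  10.3684  9.3702  4.6458]
a=μᵀx=0.227993  b=𝟙ᵀx=3.105792  c=𝟙ᵀy=56.262373  D=ac−b²=3.181470
λ₁=(c·0.067−b)/D = (56.262373·0.067−3.105792)/3.181470 = 0.208642
λ₂=(a−b·0.067)/D = (0.227993−3.105792·0.067)/3.181470 = 0.006256
w* = 0.208642·x + 0.006256·y:
  w_0 = 0.208642·0.3282 + 0.006256·5.4833 = 0.1028  (Honeywell)
  w_1 = 0.208642·1.3616 + 0.006256·16.4026 = 0.3867  (Visa)
  w_2 = 0.208642·0.2968 + 0.006256·9.9920 = 0.1244  (Tesla)
  w_3 = 0.208642·0.1309 + 0.006256·10.3684 = 0.0922  (Exxon)
  w_4 = 0.208642·1.0305 + 0.006256·9.3702 = 0.2736  (Raytheon)
  w_5 = 0.208642·-0.0422 + 0.006256·4.6458 = 0.0203  (Lockheed)
Σw_i=1.0000  μᵀw=0.0670
σ²=wᵀΣw=λ₁·μ_p+λ₂ = 0.208642·0.067 + 0.006256 = 0.020235 ≈ 0.0202


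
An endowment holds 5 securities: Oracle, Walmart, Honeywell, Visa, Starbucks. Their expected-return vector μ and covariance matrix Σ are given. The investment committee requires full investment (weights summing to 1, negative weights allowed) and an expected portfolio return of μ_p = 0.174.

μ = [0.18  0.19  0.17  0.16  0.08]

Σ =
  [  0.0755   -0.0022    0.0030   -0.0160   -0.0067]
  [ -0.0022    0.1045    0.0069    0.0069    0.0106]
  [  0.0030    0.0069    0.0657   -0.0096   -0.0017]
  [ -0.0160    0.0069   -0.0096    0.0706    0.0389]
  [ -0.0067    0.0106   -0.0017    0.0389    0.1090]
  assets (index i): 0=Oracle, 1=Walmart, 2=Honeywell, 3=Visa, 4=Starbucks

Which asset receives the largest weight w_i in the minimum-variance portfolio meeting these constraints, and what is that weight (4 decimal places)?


u=Σ⁻¹μ = [3.0021  1.5141  2.7772  3.3951  -0.3971]
v=Σ⁻¹𝟙 = [16.8414  7.3320  16.3387  17.5678  3.4817]
a=μᵀu=1.811645  b=𝟙ᵀu=10.291491  c=𝟙ᵀv=61.561596  D=ac−b²=5.612967
λ₁=(c·0.174−b)/D = (61.561596·0.174−10.291491)/5.612967 = 0.074867
λ₂=(a−b·0.174)/D = (1.811645−10.291491·0.174)/5.612967 = 0.003728
w* = 0.074867·u + 0.003728·v:
  w_0 = 0.074867·3.0021 + 0.003728·16.8414 = 0.2875  (Oracle)
  w_1 = 0.074867·1.5141 + 0.003728·7.3320 = 0.1407  (Walmart)
  w_2 = 0.074867·2.7772 + 0.003728·16.3387 = 0.2688  (Honeywell)
  w_3 = 0.074867·3.3951 + 0.003728·17.5678 = 0.3197  (Visa)
  w_4 = 0.074867·-0.3971 + 0.003728·3.4817 = -0.0167  (Starbucks)
Σw_i=1.0000  μᵀw=0.1740
σ²=wᵀΣw=λ₁·μ_p+λ₂ = 0.074867·0.174 + 0.003728 = 0.016755 ≈ 0.0168

Visa (0.3197)


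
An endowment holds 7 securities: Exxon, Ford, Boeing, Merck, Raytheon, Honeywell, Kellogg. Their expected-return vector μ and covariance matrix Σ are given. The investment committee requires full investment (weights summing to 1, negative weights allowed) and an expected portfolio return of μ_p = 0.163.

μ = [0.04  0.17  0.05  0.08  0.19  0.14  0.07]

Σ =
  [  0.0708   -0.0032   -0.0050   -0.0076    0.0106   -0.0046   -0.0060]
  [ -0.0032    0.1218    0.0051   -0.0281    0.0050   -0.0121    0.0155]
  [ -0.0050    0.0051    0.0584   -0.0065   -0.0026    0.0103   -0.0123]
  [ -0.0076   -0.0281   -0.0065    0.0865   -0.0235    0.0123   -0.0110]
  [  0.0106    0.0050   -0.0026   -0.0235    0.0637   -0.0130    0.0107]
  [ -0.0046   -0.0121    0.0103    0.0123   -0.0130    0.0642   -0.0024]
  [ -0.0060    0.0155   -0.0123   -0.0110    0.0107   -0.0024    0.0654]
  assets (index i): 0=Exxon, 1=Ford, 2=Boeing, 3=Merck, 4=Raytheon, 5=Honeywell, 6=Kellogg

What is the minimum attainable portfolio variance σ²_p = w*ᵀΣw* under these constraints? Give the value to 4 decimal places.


0.0157

u=Σ⁻¹μ = [0.5998  1.9803  0.8318  2.4892  4.1514  2.8517  0.6566]
v=Σ⁻¹𝟙 = [18.3663  11.6390  22.7704  24.8281  21.7359  15.8137  19.6996]
a=μᵀu=1.835334  b=𝟙ᵀu=13.560777  c=𝟙ᵀv=134.853082  D=ac−b²=63.605809
λ₁=(c·0.163−b)/D = (134.853082·0.163−13.560777)/63.605809 = 0.132382
λ₂=(a−b·0.163)/D = (1.835334−13.560777·0.163)/63.605809 = -0.005897
w* = 0.132382·u + -0.005897·v:
  w_0 = 0.132382·0.5998 + -0.005897·18.3663 = -0.0289  (Exxon)
  w_1 = 0.132382·1.9803 + -0.005897·11.6390 = 0.1935  (Ford)
  w_2 = 0.132382·0.8318 + -0.005897·22.7704 = -0.0242  (Boeing)
  w_3 = 0.132382·2.4892 + -0.005897·24.8281 = 0.1831  (Merck)
  w_4 = 0.132382·4.1514 + -0.005897·21.7359 = 0.4214  (Raytheon)
  w_5 = 0.132382·2.8517 + -0.005897·15.8137 = 0.2843  (Honeywell)
  w_6 = 0.132382·0.6566 + -0.005897·19.6996 = -0.0292  (Kellogg)
Σw_i=1.0000  μᵀw=0.1630
σ²=wᵀΣw=λ₁·μ_p+λ₂ = 0.132382·0.163 + -0.005897 = 0.015681 ≈ 0.0157


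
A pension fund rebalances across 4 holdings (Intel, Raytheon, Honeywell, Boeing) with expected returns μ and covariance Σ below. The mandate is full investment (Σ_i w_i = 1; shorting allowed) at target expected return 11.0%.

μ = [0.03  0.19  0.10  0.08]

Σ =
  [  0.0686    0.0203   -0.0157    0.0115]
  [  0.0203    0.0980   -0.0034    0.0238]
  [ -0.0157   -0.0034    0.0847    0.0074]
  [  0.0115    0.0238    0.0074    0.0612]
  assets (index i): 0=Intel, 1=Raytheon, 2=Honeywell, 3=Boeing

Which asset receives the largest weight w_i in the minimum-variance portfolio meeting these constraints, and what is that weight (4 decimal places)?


Honeywell (0.3292)

p=Σ⁻¹μ = [0.1005  1.8600  1.2377  0.4153]
q=Σ⁻¹𝟙 = [14.5286  5.2745  13.8476  9.8842]
a=μᵀp=0.513411  b=𝟙ᵀp=3.613519  c=𝟙ᵀq=43.534994  D=ac−b²=9.293838
λ₁=(c·0.110−b)/D = (43.534994·0.110−3.613519)/9.293838 = 0.126463
λ₂=(a−b·0.110)/D = (0.513411−3.613519·0.110)/9.293838 = 0.012473
w* = 0.126463·p + 0.012473·q:
  w_0 = 0.126463·0.1005 + 0.012473·14.5286 = 0.1939  (Intel)
  w_1 = 0.126463·1.8600 + 0.012473·5.2745 = 0.3010  (Raytheon)
  w_2 = 0.126463·1.2377 + 0.012473·13.8476 = 0.3292  (Honeywell)
  w_3 = 0.126463·0.4153 + 0.012473·9.8842 = 0.1758  (Boeing)
Σw_i=1.0000  μᵀw=0.1100
σ²=wᵀΣw=λ₁·μ_p+λ₂ = 0.126463·0.110 + 0.012473 = 0.026384 ≈ 0.0264


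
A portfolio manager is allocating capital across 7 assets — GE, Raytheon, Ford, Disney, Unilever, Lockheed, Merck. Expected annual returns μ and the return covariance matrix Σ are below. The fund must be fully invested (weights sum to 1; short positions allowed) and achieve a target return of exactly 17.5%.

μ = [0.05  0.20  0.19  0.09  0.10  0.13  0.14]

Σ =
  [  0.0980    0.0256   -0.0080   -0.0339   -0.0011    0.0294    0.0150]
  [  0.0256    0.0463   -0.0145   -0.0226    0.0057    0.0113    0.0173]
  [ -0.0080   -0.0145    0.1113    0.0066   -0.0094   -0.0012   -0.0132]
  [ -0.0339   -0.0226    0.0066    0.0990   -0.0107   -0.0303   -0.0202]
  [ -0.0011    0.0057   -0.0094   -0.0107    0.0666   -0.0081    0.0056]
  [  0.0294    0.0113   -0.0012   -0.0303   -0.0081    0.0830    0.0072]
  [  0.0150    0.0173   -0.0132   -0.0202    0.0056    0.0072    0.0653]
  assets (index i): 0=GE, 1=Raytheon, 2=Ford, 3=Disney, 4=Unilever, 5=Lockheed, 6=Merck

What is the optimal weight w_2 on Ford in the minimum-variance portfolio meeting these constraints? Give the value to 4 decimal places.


0.1918

u=Σ⁻¹μ = [-0.5735  5.4579  2.6119  3.0633  1.9960  2.2132  1.8901]
v=Σ⁻¹𝟙 = [7.6810  22.9702  14.6227  27.5851  20.4707  17.1518  15.3065]
a=μᵀu=2.586776  b=𝟙ᵀu=16.658762  c=𝟙ᵀv=125.787925  D=ac−b²=47.870816
λ₁=(c·0.175−b)/D = (125.787925·0.175−16.658762)/47.870816 = 0.111845
λ₂=(a−b·0.175)/D = (2.586776−16.658762·0.175)/47.870816 = -0.006862
w* = 0.111845·u + -0.006862·v:
  w_0 = 0.111845·-0.5735 + -0.006862·7.6810 = -0.1169  (GE)
  w_1 = 0.111845·5.4579 + -0.006862·22.9702 = 0.4528  (Raytheon)
  w_2 = 0.111845·2.6119 + -0.006862·14.6227 = 0.1918  (Ford)
  w_3 = 0.111845·3.0633 + -0.006862·27.5851 = 0.1533  (Disney)
  w_4 = 0.111845·1.9960 + -0.006862·20.4707 = 0.0828  (Unilever)
  w_5 = 0.111845·2.2132 + -0.006862·17.1518 = 0.1298  (Lockheed)
  w_6 = 0.111845·1.8901 + -0.006862·15.3065 = 0.1064  (Merck)
Σw_i=1.0000  μᵀw=0.1750
σ²=wᵀΣw=λ₁·μ_p+λ₂ = 0.111845·0.175 + -0.006862 = 0.012711 ≈ 0.0127


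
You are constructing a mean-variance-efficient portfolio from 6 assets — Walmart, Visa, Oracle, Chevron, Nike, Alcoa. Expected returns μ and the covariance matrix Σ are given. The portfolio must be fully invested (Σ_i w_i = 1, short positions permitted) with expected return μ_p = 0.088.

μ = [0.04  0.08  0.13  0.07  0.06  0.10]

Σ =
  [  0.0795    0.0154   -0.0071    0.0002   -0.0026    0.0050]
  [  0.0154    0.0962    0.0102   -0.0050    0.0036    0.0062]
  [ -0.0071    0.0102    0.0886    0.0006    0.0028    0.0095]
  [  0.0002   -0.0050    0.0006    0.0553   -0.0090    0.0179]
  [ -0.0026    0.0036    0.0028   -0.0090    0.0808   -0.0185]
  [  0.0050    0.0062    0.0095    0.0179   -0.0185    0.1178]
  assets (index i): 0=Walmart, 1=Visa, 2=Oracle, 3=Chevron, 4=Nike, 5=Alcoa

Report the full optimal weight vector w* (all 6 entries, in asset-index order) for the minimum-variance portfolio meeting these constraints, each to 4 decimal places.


0.0721  0.1152  0.2798  0.2270  0.1738  0.1321

x=Σ⁻¹μ = [0.4936  0.5982  1.3288  1.2512  0.9745  0.6522]
y=Σ⁻¹𝟙 = [12.1172  7.3824  10.1048  19.0977  15.6634  6.3291]
a=μᵀx=0.451613  b=𝟙ᵀx=5.298465  c=𝟙ᵀy=70.694667  D=ac−b²=3.852895
λ₁=(c·0.088−b)/D = (70.694667·0.088−5.298465)/3.852895 = 0.239473
λ₂=(a−b·0.088)/D = (0.451613−5.298465·0.088)/3.852895 = -0.003803
w* = 0.239473·x + -0.003803·y:
  w_0 = 0.239473·0.4936 + -0.003803·12.1172 = 0.0721  (Walmart)
  w_1 = 0.239473·0.5982 + -0.003803·7.3824 = 0.1152  (Visa)
  w_2 = 0.239473·1.3288 + -0.003803·10.1048 = 0.2798  (Oracle)
  w_3 = 0.239473·1.2512 + -0.003803·19.0977 = 0.2270  (Chevron)
  w_4 = 0.239473·0.9745 + -0.003803·15.6634 = 0.1738  (Nike)
  w_5 = 0.239473·0.6522 + -0.003803·6.3291 = 0.1321  (Alcoa)
Σw_i=1.0000  μᵀw=0.0880
σ²=wᵀΣw=λ₁·μ_p+λ₂ = 0.239473·0.088 + -0.003803 = 0.017271 ≈ 0.0173


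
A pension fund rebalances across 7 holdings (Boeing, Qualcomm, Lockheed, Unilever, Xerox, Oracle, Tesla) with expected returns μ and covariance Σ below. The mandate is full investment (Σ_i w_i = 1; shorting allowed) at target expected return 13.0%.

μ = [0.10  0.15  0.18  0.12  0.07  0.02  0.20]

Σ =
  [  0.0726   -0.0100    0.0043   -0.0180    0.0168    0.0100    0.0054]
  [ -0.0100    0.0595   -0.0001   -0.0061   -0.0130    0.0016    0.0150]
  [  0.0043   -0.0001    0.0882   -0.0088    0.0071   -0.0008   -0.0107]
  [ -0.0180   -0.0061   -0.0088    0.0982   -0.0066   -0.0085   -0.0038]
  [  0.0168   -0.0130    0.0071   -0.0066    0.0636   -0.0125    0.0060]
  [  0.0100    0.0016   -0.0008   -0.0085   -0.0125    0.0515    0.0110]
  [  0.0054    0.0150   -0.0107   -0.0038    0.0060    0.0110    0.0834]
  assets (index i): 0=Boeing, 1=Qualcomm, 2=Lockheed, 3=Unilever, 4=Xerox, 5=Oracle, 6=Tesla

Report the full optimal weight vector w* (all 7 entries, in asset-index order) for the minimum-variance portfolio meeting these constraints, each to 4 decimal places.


p=Σ⁻¹μ = [1.7236  2.7069  2.3448  2.0754  0.9804  0.1366  2.1065]
q=Σ⁻¹𝟙 = [12.2041  23.9025  11.5973  18.6990  22.3346  24.0392  4.4637]
a=μᵀp=1.742160  b=𝟙ᵀp=12.074112  c=𝟙ᵀq=117.240318  D=ac−b²=58.467208
λ₁=(c·0.130−b)/D = (117.240318·0.130−12.074112)/58.467208 = 0.054169
λ₂=(a−b·0.130)/D = (1.742160−12.074112·0.130)/58.467208 = 0.002951
w* = 0.054169·p + 0.002951·q:
  w_0 = 0.054169·1.7236 + 0.002951·12.2041 = 0.1294  (Boeing)
  w_1 = 0.054169·2.7069 + 0.002951·23.9025 = 0.2172  (Qualcomm)
  w_2 = 0.054169·2.3448 + 0.002951·11.5973 = 0.1612  (Lockheed)
  w_3 = 0.054169·2.0754 + 0.002951·18.6990 = 0.1676  (Unilever)
  w_4 = 0.054169·0.9804 + 0.002951·22.3346 = 0.1190  (Xerox)
  w_5 = 0.054169·0.1366 + 0.002951·24.0392 = 0.0783  (Oracle)
  w_6 = 0.054169·2.1065 + 0.002951·4.4637 = 0.1273  (Tesla)
Σw_i=1.0000  μᵀw=0.1300
σ²=wᵀΣw=λ₁·μ_p+λ₂ = 0.054169·0.130 + 0.002951 = 0.009993 ≈ 0.0100

0.1294  0.2172  0.1612  0.1676  0.1190  0.0783  0.1273


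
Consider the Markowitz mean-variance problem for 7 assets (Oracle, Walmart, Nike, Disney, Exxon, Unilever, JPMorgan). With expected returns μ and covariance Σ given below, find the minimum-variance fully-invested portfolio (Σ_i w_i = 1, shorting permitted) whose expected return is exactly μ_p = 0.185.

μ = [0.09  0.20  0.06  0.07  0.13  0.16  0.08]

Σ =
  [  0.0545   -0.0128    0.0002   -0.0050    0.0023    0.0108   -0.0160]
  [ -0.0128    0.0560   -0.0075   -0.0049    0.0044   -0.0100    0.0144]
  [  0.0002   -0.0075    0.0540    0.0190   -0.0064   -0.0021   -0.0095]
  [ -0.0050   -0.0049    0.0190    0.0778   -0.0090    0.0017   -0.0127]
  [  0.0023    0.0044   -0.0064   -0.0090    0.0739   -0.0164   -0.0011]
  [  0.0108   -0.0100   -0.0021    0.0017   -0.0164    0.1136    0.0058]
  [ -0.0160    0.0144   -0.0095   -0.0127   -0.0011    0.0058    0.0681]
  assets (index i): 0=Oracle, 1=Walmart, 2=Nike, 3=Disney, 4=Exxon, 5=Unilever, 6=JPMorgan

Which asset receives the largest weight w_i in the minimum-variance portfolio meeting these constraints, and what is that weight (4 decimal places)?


Walmart (0.6217)

x=Σ⁻¹μ = [2.7205  4.3745  1.7881  1.3297  2.1477  1.7933  1.2683]
y=Σ⁻¹𝟙 = [29.1251  23.5787  22.3468  16.1918  17.6091  9.6922  22.1374]
a=μᵀx=1.987702  b=𝟙ᵀx=15.422152  c=𝟙ᵀy=140.681050  D=ac−b²=41.789249
λ₁=(c·0.185−b)/D = (140.681050·0.185−15.422152)/41.789249 = 0.253746
λ₂=(a−b·0.185)/D = (1.987702−15.422152·0.185)/41.789249 = -0.020709
w* = 0.253746·x + -0.020709·y:
  w_0 = 0.253746·2.7205 + -0.020709·29.1251 = 0.0872  (Oracle)
  w_1 = 0.253746·4.3745 + -0.020709·23.5787 = 0.6217  (Walmart)
  w_2 = 0.253746·1.7881 + -0.020709·22.3468 = -0.0090  (Nike)
  w_3 = 0.253746·1.3297 + -0.020709·16.1918 = 0.0021  (Disney)
  w_4 = 0.253746·2.1477 + -0.020709·17.6091 = 0.1803  (Exxon)
  w_5 = 0.253746·1.7933 + -0.020709·9.6922 = 0.2543  (Unilever)
  w_6 = 0.253746·1.2683 + -0.020709·22.1374 = -0.1366  (JPMorgan)
Σw_i=1.0000  μᵀw=0.1850
σ²=wᵀΣw=λ₁·μ_p+λ₂ = 0.253746·0.185 + -0.020709 = 0.026234 ≈ 0.0262


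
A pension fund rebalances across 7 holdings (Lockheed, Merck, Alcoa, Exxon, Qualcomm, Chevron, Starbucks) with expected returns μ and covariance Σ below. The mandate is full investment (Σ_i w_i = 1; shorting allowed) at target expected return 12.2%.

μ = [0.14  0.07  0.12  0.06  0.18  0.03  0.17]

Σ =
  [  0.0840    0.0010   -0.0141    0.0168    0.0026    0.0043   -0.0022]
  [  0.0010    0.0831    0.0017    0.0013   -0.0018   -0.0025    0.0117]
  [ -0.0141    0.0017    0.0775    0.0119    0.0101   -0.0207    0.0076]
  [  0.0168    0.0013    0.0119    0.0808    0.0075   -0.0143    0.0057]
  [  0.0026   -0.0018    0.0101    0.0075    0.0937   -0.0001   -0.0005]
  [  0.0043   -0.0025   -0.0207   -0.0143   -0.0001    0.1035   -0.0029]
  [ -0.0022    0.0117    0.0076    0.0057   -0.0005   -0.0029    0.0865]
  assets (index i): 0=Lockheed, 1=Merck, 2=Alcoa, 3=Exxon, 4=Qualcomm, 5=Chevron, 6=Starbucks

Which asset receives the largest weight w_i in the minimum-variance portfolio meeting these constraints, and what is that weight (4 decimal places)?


u=Σ⁻¹μ = [1.9203  0.5849  1.6552  -0.0928  1.7184  0.5952  1.8256]
v=Σ⁻¹𝟙 = [11.9002  10.7733  15.2763  8.5381  8.2820  13.9232  9.0160]
a=μᵀu=1.140353  b=𝟙ᵀu=8.206778  c=𝟙ᵀv=77.709102  D=ac−b²=21.264591
λ₁=(c·0.122−b)/D = (77.709102·0.122−8.206778)/21.264591 = 0.059899
λ₂=(a−b·0.122)/D = (1.140353−8.206778·0.122)/21.264591 = 0.006543
w* = 0.059899·u + 0.006543·v:
  w_0 = 0.059899·1.9203 + 0.006543·11.9002 = 0.1929  (Lockheed)
  w_1 = 0.059899·0.5849 + 0.006543·10.7733 = 0.1055  (Merck)
  w_2 = 0.059899·1.6552 + 0.006543·15.2763 = 0.1991  (Alcoa)
  w_3 = 0.059899·-0.0928 + 0.006543·8.5381 = 0.0503  (Exxon)
  w_4 = 0.059899·1.7184 + 0.006543·8.2820 = 0.1571  (Qualcomm)
  w_5 = 0.059899·0.5952 + 0.006543·13.9232 = 0.1267  (Chevron)
  w_6 = 0.059899·1.8256 + 0.006543·9.0160 = 0.1683  (Starbucks)
Σw_i=1.0000  μᵀw=0.1220
σ²=wᵀΣw=λ₁·μ_p+λ₂ = 0.059899·0.122 + 0.006543 = 0.013850 ≈ 0.0139

Alcoa (0.1991)
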